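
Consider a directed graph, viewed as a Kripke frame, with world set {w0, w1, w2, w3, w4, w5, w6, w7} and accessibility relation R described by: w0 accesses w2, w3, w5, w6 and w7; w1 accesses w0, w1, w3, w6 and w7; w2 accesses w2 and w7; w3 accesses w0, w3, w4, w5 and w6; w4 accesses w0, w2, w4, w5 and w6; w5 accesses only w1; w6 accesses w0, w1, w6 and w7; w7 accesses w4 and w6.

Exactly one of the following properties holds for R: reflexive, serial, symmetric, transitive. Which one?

Reflexive: no — w0 is not related to itself.
Serial: yes — every world has a successor (e.g. w0 R w2).
Symmetric: no — w0 R w2 but not w2 R w0.
Transitive: no — w0 R w3 and w3 R w4, but not w0 R w4.
Only serial holds.

serial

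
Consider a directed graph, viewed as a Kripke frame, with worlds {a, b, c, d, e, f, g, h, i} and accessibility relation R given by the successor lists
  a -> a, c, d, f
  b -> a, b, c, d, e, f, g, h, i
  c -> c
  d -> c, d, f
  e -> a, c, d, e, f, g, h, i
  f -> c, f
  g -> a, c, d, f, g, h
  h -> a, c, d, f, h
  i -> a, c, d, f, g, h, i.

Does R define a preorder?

Yes

Reflexive: yes — every world is R-related to itself.
Transitive: yes — every two-step R-path is closed by a direct edge.
So R is a preorder.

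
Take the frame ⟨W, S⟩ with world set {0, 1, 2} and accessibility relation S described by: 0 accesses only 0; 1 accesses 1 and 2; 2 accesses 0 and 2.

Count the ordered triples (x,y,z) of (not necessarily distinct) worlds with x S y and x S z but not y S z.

2

Enumerating: (1,2,1), (2,0,2).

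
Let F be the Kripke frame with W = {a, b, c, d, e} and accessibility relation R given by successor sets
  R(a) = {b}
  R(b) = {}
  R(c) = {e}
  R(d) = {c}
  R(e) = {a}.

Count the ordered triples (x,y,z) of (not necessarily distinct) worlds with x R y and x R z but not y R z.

4

Enumerating: (a,b,b), (c,e,e), (d,c,c), (e,a,a).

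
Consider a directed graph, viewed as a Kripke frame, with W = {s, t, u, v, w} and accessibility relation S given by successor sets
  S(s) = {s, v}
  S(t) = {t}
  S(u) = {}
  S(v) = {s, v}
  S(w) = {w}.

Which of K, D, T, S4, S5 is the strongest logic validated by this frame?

K

Serial (axiom D): no — u has no S-successor.
Reflexive (axiom T): no — u is not related to itself.
Transitive (axiom 4): yes — every two-step S-path is closed by a direct edge.
Euclidean (axiom 5): yes — any two successors of a common world are S-related.
So F validates K; D would additionally require S to be serial. The strongest is K.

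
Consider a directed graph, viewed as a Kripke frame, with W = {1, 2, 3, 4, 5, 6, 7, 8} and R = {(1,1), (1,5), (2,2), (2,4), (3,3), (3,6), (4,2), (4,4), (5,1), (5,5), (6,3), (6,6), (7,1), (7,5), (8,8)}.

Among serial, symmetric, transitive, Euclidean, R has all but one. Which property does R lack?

Serial: yes — every world has a successor (e.g. 1 R 1).
Symmetric: no — 7 R 1 but not 1 R 7.
Transitive: yes — every two-step R-path is closed by a direct edge.
Euclidean: yes — any two successors of a common world are R-related.
Only symmetric fails.

symmetric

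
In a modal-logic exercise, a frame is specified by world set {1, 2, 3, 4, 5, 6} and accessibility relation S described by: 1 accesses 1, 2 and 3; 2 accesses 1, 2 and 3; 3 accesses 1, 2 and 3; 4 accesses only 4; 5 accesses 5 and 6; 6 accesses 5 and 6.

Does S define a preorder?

Reflexive: yes — every world is S-related to itself.
Transitive: yes — every two-step S-path is closed by a direct edge.
So S is a preorder.

Yes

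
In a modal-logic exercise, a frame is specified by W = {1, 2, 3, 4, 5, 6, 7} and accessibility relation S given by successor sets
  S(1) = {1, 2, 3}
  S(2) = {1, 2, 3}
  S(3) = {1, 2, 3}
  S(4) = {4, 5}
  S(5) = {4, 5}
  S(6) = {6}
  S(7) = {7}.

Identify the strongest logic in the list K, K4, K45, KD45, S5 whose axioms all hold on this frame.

S5

Transitive (axiom 4): yes — every two-step S-path is closed by a direct edge.
Euclidean (axiom 5): yes — any two successors of a common world are S-related.
Serial (axiom D): yes — every world has a successor (e.g. 1 S 1).
Reflexive (axiom T): yes — every world is S-related to itself.
So F validates K, K4, K45, KD45, S5. The strongest is S5.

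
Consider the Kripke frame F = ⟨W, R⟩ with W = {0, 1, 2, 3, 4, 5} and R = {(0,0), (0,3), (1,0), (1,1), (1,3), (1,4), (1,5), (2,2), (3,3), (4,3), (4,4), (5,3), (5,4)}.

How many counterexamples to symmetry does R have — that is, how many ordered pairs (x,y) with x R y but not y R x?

Enumerating: (0,3), (1,0), (1,3), (1,4), (1,5), (4,3), (5,3), (5,4).

8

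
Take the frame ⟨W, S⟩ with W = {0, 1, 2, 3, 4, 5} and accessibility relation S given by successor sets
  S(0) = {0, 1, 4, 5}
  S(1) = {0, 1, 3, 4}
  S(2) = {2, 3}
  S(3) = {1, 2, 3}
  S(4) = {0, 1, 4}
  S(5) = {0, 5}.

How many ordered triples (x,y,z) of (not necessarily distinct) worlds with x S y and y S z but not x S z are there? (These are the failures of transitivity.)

10

Enumerating: (0,1,3), (1,0,5), (1,3,2), (2,3,1), (3,1,0), (3,1,4), (4,0,5), (4,1,3), (5,0,1), (5,0,4).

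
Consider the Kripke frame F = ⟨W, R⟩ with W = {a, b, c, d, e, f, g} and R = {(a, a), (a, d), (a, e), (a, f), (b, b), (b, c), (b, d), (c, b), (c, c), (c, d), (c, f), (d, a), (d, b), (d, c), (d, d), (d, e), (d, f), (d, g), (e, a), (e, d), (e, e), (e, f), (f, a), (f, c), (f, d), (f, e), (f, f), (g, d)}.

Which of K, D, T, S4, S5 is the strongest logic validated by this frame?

Serial (axiom D): yes — every world has a successor (e.g. a R a).
Reflexive (axiom T): no — g is not related to itself.
Transitive (axiom 4): no — a R d and d R b, but not a R b.
Euclidean (axiom 5): no — c R b and c R f, but not b R f.
So F validates K, D; T would additionally require R to be reflexive. The strongest is D.

D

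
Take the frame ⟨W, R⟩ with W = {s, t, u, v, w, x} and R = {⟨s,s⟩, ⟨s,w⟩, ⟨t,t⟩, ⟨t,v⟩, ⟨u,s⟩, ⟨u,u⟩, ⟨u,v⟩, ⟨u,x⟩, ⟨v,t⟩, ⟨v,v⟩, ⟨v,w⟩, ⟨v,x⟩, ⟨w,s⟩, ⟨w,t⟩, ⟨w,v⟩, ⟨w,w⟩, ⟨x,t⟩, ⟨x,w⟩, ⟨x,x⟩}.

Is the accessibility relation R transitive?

No

Transitive: no — s R w and w R t, but not s R t.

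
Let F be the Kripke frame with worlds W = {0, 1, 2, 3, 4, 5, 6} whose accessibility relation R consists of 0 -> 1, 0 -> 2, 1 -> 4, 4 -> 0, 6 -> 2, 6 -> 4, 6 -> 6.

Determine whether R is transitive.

No

Transitive: no — 0 R 1 and 1 R 4, but not 0 R 4.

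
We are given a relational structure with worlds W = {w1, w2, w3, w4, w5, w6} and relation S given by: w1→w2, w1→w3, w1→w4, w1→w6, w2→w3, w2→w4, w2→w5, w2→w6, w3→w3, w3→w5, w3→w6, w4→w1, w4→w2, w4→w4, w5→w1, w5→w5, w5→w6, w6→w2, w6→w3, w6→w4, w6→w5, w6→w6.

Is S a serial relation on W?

Serial: yes — every world has a successor (e.g. w1 S w2).

Yes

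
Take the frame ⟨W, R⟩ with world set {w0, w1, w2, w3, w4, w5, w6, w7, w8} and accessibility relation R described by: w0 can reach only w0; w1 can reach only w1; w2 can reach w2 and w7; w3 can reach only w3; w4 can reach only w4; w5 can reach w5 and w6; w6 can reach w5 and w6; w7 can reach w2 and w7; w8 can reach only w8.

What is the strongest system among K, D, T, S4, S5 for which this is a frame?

Serial (axiom D): yes — every world has a successor (e.g. w0 R w0).
Reflexive (axiom T): yes — every world is R-related to itself.
Transitive (axiom 4): yes — every two-step R-path is closed by a direct edge.
Euclidean (axiom 5): yes — any two successors of a common world are R-related.
So F validates K, D, T, S4, S5. The strongest is S5.

S5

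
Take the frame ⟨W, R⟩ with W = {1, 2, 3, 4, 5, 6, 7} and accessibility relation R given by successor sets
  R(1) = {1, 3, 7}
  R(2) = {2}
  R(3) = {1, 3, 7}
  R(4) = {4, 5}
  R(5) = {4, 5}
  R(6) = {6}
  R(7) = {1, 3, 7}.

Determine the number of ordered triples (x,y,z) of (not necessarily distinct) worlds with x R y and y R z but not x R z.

R is transitive; there are no such tuples.

0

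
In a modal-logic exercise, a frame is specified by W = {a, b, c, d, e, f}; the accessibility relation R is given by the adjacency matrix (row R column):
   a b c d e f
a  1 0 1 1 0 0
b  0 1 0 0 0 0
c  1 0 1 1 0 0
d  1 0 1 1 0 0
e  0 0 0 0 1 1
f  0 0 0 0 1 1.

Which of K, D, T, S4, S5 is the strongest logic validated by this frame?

S5

Serial (axiom D): yes — every world has a successor (e.g. a R a).
Reflexive (axiom T): yes — every world is R-related to itself.
Transitive (axiom 4): yes — every two-step R-path is closed by a direct edge.
Euclidean (axiom 5): yes — any two successors of a common world are R-related.
So F validates K, D, T, S4, S5. The strongest is S5.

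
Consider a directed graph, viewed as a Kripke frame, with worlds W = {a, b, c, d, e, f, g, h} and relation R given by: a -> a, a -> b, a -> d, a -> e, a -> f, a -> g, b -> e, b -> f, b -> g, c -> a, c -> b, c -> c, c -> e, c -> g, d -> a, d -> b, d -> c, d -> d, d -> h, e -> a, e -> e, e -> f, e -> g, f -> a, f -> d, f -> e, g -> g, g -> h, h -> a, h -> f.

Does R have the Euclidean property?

No

Euclidean: no — a R b and a R d, but not b R d.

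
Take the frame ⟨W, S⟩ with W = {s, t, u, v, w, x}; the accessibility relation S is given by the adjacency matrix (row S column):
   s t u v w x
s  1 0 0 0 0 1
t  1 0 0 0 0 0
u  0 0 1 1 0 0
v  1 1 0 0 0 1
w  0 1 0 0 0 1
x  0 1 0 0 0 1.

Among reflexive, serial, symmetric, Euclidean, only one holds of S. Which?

serial

Reflexive: no — t is not related to itself.
Serial: yes — every world has a successor (e.g. s S s).
Symmetric: no — s S x but not x S s.
Euclidean: no — v S s and v S t, but not s S t.
Only serial holds.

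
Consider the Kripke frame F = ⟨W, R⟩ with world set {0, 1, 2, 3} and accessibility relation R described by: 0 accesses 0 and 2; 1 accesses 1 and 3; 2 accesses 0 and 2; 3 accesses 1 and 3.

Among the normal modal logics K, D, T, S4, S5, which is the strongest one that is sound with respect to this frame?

S5

Serial (axiom D): yes — every world has a successor (e.g. 0 R 0).
Reflexive (axiom T): yes — every world is R-related to itself.
Transitive (axiom 4): yes — every two-step R-path is closed by a direct edge.
Euclidean (axiom 5): yes — any two successors of a common world are R-related.
So F validates K, D, T, S4, S5. The strongest is S5.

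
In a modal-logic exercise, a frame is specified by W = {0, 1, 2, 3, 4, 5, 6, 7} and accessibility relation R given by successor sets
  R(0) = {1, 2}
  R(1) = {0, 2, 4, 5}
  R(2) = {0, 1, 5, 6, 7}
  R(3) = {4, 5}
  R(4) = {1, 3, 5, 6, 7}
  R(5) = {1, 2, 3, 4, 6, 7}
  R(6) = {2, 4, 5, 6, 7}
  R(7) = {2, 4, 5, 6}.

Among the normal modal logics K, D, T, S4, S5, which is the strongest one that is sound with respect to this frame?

D

Serial (axiom D): yes — every world has a successor (e.g. 0 R 1).
Reflexive (axiom T): no — 0 is not related to itself.
Transitive (axiom 4): no — 0 R 1 and 1 R 4, but not 0 R 4.
Euclidean (axiom 5): no — 1 R 0 and 1 R 4, but not 0 R 4.
So F validates K, D; T would additionally require R to be reflexive. The strongest is D.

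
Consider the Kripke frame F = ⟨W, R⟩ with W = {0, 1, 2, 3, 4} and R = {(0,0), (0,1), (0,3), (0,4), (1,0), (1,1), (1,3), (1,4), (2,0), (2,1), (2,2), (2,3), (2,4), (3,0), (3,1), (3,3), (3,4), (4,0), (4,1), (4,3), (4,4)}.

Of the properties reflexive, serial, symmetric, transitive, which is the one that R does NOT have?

Reflexive: yes — every world is R-related to itself.
Serial: yes — every world has a successor (e.g. 0 R 0).
Symmetric: no — 2 R 0 but not 0 R 2.
Transitive: yes — every two-step R-path is closed by a direct edge.
Only symmetric fails.

symmetric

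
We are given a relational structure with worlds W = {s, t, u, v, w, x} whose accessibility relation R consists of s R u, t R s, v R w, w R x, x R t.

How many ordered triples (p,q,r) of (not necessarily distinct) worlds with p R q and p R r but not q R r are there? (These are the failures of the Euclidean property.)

5

Enumerating: (s,u,u), (t,s,s), (v,w,w), (w,x,x), (x,t,t).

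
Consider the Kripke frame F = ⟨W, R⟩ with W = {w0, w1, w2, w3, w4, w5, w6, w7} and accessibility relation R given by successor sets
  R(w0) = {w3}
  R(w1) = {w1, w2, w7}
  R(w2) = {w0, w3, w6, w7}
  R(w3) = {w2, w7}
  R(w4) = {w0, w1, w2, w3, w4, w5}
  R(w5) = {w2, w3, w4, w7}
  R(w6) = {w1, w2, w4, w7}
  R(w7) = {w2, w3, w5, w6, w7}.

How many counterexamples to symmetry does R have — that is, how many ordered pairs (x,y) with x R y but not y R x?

Enumerating: (w0,w3), (w1,w2), (w1,w7), (w2,w0), (w4,w0), (w4,w1), (w4,w2), (w4,w3), (w5,w2), (w5,w3), (w6,w1), (w6,w4).

12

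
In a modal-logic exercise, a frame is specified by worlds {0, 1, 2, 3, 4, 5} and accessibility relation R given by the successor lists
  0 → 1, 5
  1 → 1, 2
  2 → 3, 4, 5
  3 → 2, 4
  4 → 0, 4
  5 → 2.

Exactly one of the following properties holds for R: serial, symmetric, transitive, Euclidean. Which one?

Serial: yes — every world has a successor (e.g. 0 R 1).
Symmetric: no — 0 R 1 but not 1 R 0.
Transitive: no — 0 R 1 and 1 R 2, but not 0 R 2.
Euclidean: no — 0 R 1 and 0 R 5, but not 1 R 5.
Only serial holds.

serial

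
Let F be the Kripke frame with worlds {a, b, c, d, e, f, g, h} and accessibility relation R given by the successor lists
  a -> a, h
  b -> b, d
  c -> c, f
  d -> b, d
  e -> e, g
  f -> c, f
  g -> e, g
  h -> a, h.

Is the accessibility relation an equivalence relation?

Yes

Reflexive: yes — every world is R-related to itself.
Symmetric: yes — every pair in R has its reverse in R.
Transitive: yes — every two-step R-path is closed by a direct edge.
So R is an equivalence relation.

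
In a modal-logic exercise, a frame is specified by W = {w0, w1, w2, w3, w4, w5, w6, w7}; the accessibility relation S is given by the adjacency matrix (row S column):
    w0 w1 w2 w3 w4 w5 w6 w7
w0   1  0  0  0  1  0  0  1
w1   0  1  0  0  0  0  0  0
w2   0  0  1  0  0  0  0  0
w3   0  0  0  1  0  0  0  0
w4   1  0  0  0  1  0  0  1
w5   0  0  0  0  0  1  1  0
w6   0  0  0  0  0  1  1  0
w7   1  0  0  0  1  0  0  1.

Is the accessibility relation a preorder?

Yes

Reflexive: yes — every world is S-related to itself.
Transitive: yes — every two-step S-path is closed by a direct edge.
So S is a preorder.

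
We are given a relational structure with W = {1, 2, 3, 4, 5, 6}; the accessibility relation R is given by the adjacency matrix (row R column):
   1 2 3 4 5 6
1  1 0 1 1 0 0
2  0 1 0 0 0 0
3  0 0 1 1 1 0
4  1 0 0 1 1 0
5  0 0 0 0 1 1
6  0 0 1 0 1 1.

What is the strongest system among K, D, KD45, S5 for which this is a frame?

Serial (axiom D): yes — every world has a successor (e.g. 1 R 1).
Euclidean (axiom 5): no — 1 R 4 and 1 R 3, but not 4 R 3.
Transitive (axiom 4): no — 1 R 3 and 3 R 5, but not 1 R 5.
Reflexive (axiom T): yes — every world is R-related to itself.
So F validates K, D; KD45 would additionally require R to be Euclidean and transitive. The strongest is D.

D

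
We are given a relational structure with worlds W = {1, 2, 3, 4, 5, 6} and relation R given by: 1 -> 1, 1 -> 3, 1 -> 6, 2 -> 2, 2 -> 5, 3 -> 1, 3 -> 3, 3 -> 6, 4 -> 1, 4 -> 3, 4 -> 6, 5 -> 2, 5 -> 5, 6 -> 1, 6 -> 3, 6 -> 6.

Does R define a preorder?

Reflexive: no — 4 is not related to itself.
Transitive: yes — every two-step R-path is closed by a direct edge.
So R is not a preorder.

No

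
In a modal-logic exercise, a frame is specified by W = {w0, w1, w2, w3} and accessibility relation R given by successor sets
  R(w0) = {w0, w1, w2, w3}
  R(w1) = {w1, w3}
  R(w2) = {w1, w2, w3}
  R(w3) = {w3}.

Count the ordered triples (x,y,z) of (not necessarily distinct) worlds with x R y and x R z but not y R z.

10

Enumerating: (w0,w1,w0), (w0,w1,w2), (w0,w2,w0), (w0,w3,w0), (w0,w3,w1), (w0,w3,w2), (w1,w3,w1), (w2,w1,w2), (w2,w3,w1), (w2,w3,w2).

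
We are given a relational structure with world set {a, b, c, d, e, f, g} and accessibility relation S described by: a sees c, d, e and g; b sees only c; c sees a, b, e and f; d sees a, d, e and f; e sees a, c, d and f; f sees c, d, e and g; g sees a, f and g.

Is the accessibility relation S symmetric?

Yes

Symmetric: yes — every pair in S has its reverse in S.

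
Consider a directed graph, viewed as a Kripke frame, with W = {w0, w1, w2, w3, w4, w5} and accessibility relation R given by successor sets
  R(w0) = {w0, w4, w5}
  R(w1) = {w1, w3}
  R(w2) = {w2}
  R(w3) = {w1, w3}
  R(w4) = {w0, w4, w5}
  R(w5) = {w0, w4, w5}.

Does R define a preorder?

Reflexive: yes — every world is R-related to itself.
Transitive: yes — every two-step R-path is closed by a direct edge.
So R is a preorder.

Yes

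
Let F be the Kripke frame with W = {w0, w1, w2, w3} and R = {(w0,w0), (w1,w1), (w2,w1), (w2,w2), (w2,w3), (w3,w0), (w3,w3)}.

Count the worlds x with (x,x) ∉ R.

R is reflexive; there are no such worlds.

0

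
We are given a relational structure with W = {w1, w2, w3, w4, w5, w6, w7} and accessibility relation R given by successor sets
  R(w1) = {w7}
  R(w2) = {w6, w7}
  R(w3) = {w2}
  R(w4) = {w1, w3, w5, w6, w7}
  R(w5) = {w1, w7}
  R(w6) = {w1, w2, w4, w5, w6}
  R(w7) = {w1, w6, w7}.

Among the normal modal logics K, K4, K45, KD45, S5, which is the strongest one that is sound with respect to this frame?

Transitive (axiom 4): no — w1 R w7 and w7 R w6, but not w1 R w6.
Euclidean (axiom 5): no — w2 R w6 and w2 R w7, but not w6 R w7.
Serial (axiom D): yes — every world has a successor (e.g. w1 R w7).
Reflexive (axiom T): no — w1 is not related to itself.
So F validates K; K4 would additionally require R to be transitive. The strongest is K.

K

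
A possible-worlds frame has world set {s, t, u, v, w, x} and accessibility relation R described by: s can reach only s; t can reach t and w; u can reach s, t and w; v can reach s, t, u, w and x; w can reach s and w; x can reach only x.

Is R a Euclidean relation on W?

Euclidean: no — u R s and u R t, but not s R t.

No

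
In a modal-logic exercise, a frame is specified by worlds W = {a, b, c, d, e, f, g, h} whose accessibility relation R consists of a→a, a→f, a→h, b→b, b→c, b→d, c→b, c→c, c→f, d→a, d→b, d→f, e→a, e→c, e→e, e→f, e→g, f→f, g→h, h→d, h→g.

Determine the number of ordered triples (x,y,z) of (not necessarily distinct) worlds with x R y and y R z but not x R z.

Enumerating: (a,h,d), (a,h,g), (b,c,f), (b,d,a), (b,d,f), (c,b,d), (d,a,h), (d,b,c), (d,b,d), (e,a,h), (e,c,b), (e,g,h), (g,h,d), (g,h,g), (h,d,a), (h,d,b), (h,d,f), (h,g,h).

18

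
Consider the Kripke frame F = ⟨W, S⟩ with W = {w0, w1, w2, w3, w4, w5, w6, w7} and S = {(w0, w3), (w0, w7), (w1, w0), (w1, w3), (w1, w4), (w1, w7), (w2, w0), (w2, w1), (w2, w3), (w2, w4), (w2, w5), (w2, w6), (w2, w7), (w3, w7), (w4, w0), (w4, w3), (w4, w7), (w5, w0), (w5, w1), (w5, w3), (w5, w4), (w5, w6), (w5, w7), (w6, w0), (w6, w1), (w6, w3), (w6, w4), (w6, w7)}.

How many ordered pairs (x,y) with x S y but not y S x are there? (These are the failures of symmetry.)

Enumerating: (w0,w3), (w0,w7), (w1,w0), (w1,w3), (w1,w4), (w1,w7), (w2,w0), (w2,w1), (w2,w3), (w2,w4), (w2,w5), (w2,w6), … and 16 more.
Total: 28.

28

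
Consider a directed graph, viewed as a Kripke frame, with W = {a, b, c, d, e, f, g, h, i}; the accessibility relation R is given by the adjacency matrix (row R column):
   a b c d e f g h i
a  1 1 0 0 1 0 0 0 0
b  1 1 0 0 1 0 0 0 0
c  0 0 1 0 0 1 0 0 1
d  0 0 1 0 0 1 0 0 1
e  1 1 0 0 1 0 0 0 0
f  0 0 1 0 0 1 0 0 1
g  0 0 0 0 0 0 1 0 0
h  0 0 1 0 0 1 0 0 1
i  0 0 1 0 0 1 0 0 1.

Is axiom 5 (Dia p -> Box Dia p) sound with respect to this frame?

Axiom 5 corresponds to the accessibility relation being Euclidean.
Euclidean: yes — any two successors of a common world are R-related.

Yes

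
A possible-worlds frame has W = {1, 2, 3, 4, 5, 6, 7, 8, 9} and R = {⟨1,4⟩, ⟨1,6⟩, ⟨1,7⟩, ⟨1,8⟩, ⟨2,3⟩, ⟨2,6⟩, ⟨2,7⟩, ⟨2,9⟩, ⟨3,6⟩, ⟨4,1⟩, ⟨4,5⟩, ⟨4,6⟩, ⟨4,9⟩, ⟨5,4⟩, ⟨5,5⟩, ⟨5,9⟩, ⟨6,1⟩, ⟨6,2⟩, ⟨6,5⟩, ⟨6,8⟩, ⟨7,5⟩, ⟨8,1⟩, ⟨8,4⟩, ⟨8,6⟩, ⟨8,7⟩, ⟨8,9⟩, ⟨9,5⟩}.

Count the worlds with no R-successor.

0

R is serial; there are no such worlds.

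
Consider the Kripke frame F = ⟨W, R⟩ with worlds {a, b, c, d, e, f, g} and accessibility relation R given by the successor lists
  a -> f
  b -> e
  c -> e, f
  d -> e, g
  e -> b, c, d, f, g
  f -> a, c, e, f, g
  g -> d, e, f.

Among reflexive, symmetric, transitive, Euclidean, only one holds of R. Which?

symmetric

Reflexive: no — a is not related to itself.
Symmetric: yes — every pair in R has its reverse in R.
Transitive: no — a R f and f R c, but not a R c.
Euclidean: no — e R b and e R c, but not b R c.
Only symmetric holds.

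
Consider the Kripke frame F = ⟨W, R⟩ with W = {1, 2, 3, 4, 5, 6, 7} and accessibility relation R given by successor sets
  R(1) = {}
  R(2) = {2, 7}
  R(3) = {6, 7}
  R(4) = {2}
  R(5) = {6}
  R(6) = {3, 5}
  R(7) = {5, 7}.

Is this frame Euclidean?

No

Euclidean: no — 3 R 6 and 3 R 7, but not 6 R 7.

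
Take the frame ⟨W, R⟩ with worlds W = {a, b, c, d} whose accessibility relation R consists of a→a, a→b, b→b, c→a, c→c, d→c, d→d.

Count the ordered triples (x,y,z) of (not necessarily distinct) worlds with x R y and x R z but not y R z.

3

Enumerating: (a,b,a), (c,a,c), (d,c,d).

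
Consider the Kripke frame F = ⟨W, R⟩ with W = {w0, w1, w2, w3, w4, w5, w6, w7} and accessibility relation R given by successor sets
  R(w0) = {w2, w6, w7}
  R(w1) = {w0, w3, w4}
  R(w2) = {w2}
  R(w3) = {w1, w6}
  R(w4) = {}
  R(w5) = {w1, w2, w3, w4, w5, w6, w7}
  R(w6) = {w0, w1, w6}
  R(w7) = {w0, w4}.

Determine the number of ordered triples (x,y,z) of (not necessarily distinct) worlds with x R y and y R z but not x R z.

23

Enumerating: (w0,w6,w0), (w0,w6,w1), (w0,w7,w0), (w0,w7,w4), (w1,w0,w2), (w1,w0,w6), (w1,w0,w7), (w1,w3,w1), (w1,w3,w6), (w3,w1,w0), (w3,w1,w3), (w3,w1,w4), … and 11 more.
Total: 23.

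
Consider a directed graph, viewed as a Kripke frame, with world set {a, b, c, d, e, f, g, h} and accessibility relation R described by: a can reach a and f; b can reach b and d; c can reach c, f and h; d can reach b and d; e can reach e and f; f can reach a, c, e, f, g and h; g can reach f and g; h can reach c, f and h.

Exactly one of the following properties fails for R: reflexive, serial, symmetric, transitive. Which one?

transitive

Reflexive: yes — every world is R-related to itself.
Serial: yes — every world has a successor (e.g. a R a).
Symmetric: yes — every pair in R has its reverse in R.
Transitive: no — a R f and f R c, but not a R c.
Only transitive fails.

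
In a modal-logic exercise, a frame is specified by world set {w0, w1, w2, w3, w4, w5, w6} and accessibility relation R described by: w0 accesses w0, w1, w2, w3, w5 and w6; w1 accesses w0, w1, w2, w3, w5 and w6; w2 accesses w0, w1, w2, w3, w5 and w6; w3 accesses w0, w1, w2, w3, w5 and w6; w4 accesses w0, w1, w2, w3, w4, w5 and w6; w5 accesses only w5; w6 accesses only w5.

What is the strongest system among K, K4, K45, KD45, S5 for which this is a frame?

Transitive (axiom 4): yes — every two-step R-path is closed by a direct edge.
Euclidean (axiom 5): no — w0 R w5 and w0 R w1, but not w5 R w1.
Serial (axiom D): yes — every world has a successor (e.g. w0 R w0).
Reflexive (axiom T): no — w6 is not related to itself.
So F validates K, K4; K45 would additionally require R to be Euclidean. The strongest is K4.

K4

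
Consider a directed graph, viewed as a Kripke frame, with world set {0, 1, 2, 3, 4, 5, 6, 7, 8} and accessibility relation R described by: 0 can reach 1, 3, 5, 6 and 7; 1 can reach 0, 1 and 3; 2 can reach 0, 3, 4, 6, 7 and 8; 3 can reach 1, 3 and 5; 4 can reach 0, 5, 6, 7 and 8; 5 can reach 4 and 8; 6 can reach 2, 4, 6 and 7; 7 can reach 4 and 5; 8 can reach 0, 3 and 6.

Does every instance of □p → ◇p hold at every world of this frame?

Axiom D corresponds to the accessibility relation being serial.
Serial: yes — every world has a successor (e.g. 0 R 1).

Yes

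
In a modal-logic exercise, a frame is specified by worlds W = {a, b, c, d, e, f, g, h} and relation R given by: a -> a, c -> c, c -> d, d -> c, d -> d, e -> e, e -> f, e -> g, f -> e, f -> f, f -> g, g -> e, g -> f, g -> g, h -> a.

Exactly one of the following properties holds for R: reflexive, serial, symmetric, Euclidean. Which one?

Reflexive: no — b is not related to itself.
Serial: no — b has no R-successor.
Symmetric: no — h R a but not a R h.
Euclidean: yes — any two successors of a common world are R-related.
Only Euclidean holds.

Euclidean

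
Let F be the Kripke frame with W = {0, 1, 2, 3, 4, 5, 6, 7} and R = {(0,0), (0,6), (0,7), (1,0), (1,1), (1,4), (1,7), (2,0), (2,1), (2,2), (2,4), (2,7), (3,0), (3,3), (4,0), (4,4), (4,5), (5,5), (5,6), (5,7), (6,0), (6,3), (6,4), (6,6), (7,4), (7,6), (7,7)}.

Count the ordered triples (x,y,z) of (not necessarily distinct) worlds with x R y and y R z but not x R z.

Enumerating: (0,6,3), (0,6,4), (0,7,4), (1,0,6), (1,4,5), (1,7,6), (2,0,6), (2,4,5), (2,7,6), (3,0,6), (3,0,7), (4,0,6), … and 13 more.
Total: 25.

25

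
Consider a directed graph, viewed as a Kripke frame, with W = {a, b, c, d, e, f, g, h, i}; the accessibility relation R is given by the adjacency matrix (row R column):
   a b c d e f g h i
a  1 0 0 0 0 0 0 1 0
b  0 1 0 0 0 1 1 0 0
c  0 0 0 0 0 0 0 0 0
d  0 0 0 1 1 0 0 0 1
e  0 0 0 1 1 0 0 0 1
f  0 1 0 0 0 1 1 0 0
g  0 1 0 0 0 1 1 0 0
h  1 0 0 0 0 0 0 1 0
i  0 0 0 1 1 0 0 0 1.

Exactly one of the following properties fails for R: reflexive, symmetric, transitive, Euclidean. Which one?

Reflexive: no — c is not related to itself.
Symmetric: yes — every pair in R has its reverse in R.
Transitive: yes — every two-step R-path is closed by a direct edge.
Euclidean: yes — any two successors of a common world are R-related.
Only reflexive fails.

reflexive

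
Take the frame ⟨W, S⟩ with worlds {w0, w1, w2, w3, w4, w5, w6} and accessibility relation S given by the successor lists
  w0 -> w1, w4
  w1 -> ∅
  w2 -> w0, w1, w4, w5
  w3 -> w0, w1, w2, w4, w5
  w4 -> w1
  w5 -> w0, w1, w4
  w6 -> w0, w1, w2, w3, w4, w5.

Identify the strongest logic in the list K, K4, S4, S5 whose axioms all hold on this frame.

K4

Transitive (axiom 4): yes — every two-step S-path is closed by a direct edge.
Reflexive (axiom T): no — w0 is not related to itself.
Euclidean (axiom 5): no — w0 S w1 and w0 S w4, but not w1 S w4.
So F validates K, K4; S4 would additionally require S to be reflexive. The strongest is K4.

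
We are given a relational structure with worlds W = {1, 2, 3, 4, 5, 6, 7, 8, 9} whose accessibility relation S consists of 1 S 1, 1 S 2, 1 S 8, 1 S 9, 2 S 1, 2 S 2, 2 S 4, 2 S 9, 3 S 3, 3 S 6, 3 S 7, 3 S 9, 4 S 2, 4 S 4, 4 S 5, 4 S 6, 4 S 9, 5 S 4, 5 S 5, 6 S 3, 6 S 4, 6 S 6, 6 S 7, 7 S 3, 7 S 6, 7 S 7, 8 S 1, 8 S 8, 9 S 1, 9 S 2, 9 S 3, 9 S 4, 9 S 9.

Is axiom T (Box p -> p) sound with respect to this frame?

The schema T characterises exactly the reflexive frames.
Reflexive: yes — every world is S-related to itself.

Yes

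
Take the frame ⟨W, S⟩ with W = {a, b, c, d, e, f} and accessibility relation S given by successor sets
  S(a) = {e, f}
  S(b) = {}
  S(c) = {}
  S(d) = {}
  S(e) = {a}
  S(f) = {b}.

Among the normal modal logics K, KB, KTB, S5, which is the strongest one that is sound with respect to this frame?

K

Symmetric (axiom B): no — a S f but not f S a.
Reflexive (axiom T): no — a is not related to itself.
Euclidean (axiom 5): no — a S e and a S f, but not e S f.
So F validates K; KB would additionally require S to be symmetric. The strongest is K.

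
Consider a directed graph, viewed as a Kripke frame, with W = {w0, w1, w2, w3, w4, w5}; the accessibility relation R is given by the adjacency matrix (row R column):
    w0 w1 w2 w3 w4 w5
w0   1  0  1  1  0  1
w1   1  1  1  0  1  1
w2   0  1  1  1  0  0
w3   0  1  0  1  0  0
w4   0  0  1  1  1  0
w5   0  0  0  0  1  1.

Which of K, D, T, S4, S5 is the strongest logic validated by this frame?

T

Serial (axiom D): yes — every world has a successor (e.g. w0 R w0).
Reflexive (axiom T): yes — every world is R-related to itself.
Transitive (axiom 4): no — w0 R w2 and w2 R w1, but not w0 R w1.
Euclidean (axiom 5): no — w0 R w2 and w0 R w5, but not w2 R w5.
So F validates K, D, T; S4 would additionally require R to be transitive. The strongest is T.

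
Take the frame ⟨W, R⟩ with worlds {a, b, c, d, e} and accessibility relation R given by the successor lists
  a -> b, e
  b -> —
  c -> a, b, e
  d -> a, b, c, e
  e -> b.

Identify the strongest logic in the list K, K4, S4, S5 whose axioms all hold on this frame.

K4

Transitive (axiom 4): yes — every two-step R-path is closed by a direct edge.
Reflexive (axiom T): no — a is not related to itself.
Euclidean (axiom 5): no — a R b and a R e, but not b R e.
So F validates K, K4; S4 would additionally require R to be reflexive. The strongest is K4.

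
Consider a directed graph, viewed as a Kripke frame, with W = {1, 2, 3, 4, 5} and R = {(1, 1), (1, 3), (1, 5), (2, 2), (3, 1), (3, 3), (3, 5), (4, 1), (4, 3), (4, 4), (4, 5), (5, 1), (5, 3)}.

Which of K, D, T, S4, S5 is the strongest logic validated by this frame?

D

Serial (axiom D): yes — every world has a successor (e.g. 1 R 1).
Reflexive (axiom T): no — 5 is not related to itself.
Transitive (axiom 4): no — 5 R 1 and 1 R 5, but not 5 R 5.
Euclidean (axiom 5): no — 1 R 5 and 1 R 5, but not 5 R 5.
So F validates K, D; T would additionally require R to be reflexive. The strongest is D.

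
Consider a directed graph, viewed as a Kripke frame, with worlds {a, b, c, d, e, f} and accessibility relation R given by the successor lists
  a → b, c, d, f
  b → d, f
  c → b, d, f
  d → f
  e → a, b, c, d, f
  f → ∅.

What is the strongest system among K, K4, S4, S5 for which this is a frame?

Transitive (axiom 4): yes — every two-step R-path is closed by a direct edge.
Reflexive (axiom T): no — a is not related to itself.
Euclidean (axiom 5): no — a R b and a R c, but not b R c.
So F validates K, K4; S4 would additionally require R to be reflexive. The strongest is K4.

K4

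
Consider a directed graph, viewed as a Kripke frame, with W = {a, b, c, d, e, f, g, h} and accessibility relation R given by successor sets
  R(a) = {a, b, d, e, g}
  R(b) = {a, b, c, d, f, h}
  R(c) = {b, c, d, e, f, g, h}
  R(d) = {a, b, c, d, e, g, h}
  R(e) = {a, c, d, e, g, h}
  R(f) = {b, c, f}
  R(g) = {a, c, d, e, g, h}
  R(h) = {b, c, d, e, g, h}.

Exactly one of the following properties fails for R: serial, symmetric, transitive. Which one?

transitive

Serial: yes — every world has a successor (e.g. a R a).
Symmetric: yes — every pair in R has its reverse in R.
Transitive: no — a R b and b R c, but not a R c.
Only transitive fails.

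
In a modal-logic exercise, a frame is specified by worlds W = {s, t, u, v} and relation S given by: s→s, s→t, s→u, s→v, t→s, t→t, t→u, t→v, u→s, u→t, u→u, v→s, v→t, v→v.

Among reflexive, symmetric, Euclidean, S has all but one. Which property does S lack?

Euclidean

Reflexive: yes — every world is S-related to itself.
Symmetric: yes — every pair in S has its reverse in S.
Euclidean: no — s S u and s S v, but not u S v.
Only Euclidean fails.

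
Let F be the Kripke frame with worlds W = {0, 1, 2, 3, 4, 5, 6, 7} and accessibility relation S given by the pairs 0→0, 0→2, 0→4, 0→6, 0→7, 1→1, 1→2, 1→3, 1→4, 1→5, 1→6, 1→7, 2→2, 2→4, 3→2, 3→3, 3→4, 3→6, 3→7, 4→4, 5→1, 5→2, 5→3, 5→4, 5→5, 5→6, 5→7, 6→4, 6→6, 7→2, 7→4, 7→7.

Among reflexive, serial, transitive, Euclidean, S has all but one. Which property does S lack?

Euclidean

Reflexive: yes — every world is S-related to itself.
Serial: yes — every world has a successor (e.g. 0 S 0).
Transitive: yes — every two-step S-path is closed by a direct edge.
Euclidean: no — 0 S 2 and 0 S 6, but not 2 S 6.
Only Euclidean fails.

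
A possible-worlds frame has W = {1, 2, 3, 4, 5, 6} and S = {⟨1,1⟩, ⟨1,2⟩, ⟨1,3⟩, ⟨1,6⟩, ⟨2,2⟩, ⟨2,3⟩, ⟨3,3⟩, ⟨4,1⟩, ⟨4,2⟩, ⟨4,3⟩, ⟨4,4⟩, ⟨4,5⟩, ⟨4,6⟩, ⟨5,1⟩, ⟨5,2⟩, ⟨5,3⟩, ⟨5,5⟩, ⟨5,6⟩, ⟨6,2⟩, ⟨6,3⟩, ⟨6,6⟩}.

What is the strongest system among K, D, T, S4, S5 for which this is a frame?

Serial (axiom D): yes — every world has a successor (e.g. 1 S 1).
Reflexive (axiom T): yes — every world is S-related to itself.
Transitive (axiom 4): yes — every two-step S-path is closed by a direct edge.
Euclidean (axiom 5): no — 1 S 2 and 1 S 6, but not 2 S 6.
So F validates K, D, T, S4; S5 would additionally require S to be Euclidean. The strongest is S4.

S4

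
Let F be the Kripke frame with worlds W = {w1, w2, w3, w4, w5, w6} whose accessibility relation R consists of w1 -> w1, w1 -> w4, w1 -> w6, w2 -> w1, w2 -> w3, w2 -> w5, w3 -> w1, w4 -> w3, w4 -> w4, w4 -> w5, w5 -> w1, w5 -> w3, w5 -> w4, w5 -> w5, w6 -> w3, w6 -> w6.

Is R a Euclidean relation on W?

Euclidean: no — w1 R w4 and w1 R w6, but not w4 R w6.

No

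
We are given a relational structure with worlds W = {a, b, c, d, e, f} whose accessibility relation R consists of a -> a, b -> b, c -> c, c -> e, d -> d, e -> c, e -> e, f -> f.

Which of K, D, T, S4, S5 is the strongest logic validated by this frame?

S5

Serial (axiom D): yes — every world has a successor (e.g. a R a).
Reflexive (axiom T): yes — every world is R-related to itself.
Transitive (axiom 4): yes — every two-step R-path is closed by a direct edge.
Euclidean (axiom 5): yes — any two successors of a common world are R-related.
So F validates K, D, T, S4, S5. The strongest is S5.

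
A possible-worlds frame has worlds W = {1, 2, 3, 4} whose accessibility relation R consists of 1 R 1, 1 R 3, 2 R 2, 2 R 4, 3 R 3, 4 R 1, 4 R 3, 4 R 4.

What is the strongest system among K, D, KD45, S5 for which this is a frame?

D

Serial (axiom D): yes — every world has a successor (e.g. 1 R 1).
Euclidean (axiom 5): no — 4 R 3 and 4 R 1, but not 3 R 1.
Transitive (axiom 4): no — 2 R 4 and 4 R 1, but not 2 R 1.
Reflexive (axiom T): yes — every world is R-related to itself.
So F validates K, D; KD45 would additionally require R to be Euclidean and transitive. The strongest is D.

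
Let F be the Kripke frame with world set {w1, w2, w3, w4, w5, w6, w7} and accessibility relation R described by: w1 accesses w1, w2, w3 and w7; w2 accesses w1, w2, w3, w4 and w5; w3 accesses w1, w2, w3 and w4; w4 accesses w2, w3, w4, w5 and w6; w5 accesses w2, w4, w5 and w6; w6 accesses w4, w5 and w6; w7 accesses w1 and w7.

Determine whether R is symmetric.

Symmetric: yes — every pair in R has its reverse in R.

Yes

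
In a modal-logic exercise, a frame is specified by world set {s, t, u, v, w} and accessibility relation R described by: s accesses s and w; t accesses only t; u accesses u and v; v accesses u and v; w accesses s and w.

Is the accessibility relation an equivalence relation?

Yes

Reflexive: yes — every world is R-related to itself.
Symmetric: yes — every pair in R has its reverse in R.
Transitive: yes — every two-step R-path is closed by a direct edge.
So R is an equivalence relation.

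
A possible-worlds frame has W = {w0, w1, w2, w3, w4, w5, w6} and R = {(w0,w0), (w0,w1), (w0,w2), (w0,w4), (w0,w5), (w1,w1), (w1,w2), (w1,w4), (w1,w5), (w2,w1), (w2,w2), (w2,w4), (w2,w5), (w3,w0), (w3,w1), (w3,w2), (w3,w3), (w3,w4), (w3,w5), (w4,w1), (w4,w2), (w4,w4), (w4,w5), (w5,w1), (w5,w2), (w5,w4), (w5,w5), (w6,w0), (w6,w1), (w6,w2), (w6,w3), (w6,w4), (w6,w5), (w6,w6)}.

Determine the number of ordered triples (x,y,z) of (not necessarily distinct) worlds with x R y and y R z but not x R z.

R is transitive; there are no such tuples.

0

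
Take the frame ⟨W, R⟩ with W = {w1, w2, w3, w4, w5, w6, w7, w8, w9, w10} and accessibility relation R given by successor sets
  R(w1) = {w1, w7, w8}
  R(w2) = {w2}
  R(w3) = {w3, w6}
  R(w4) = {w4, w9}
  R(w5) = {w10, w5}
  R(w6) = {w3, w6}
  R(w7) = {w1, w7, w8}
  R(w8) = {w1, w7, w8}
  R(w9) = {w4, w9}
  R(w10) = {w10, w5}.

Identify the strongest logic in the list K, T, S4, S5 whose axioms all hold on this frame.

Reflexive (axiom T): yes — every world is R-related to itself.
Transitive (axiom 4): yes — every two-step R-path is closed by a direct edge.
Euclidean (axiom 5): yes — any two successors of a common world are R-related.
So F validates K, T, S4, S5. The strongest is S5.

S5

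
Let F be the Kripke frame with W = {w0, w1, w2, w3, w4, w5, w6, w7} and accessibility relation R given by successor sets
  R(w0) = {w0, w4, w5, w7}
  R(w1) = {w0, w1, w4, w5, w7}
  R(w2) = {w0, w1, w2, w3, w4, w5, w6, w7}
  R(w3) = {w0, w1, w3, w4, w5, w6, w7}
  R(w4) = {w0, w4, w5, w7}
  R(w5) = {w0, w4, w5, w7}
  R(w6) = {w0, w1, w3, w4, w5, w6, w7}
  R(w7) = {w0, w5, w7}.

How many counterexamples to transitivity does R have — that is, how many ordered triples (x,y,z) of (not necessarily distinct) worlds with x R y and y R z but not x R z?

2

Enumerating: (w7,w0,w4), (w7,w5,w4).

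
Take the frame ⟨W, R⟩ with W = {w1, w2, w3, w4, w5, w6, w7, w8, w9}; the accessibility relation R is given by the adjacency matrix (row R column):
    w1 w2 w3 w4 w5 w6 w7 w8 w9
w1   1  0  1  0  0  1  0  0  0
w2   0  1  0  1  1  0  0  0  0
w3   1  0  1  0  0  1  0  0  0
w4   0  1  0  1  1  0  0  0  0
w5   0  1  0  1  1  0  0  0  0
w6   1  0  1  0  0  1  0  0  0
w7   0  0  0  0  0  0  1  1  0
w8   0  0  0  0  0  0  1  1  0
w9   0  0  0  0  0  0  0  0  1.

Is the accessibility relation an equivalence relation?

Yes

Reflexive: yes — every world is R-related to itself.
Symmetric: yes — every pair in R has its reverse in R.
Transitive: yes — every two-step R-path is closed by a direct edge.
So R is an equivalence relation.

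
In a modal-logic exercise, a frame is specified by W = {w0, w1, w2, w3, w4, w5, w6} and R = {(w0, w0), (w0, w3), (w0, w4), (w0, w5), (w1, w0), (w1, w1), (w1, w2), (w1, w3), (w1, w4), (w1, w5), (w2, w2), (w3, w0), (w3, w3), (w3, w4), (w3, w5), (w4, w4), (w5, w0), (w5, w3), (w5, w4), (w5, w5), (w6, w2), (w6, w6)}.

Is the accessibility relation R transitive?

Yes

Transitive: yes — every two-step R-path is closed by a direct edge.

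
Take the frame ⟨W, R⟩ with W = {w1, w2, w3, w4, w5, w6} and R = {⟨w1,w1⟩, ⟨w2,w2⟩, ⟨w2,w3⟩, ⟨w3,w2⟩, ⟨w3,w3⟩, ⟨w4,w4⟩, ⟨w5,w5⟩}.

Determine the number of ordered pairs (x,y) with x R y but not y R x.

R is symmetric; there are no such tuples.

0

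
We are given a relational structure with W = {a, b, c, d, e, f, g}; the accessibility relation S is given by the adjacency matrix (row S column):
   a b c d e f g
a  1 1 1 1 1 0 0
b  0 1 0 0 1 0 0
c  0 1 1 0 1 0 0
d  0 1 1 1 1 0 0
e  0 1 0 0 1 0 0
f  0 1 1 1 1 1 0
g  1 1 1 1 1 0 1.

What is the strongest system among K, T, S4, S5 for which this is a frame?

S4

Reflexive (axiom T): yes — every world is S-related to itself.
Transitive (axiom 4): yes — every two-step S-path is closed by a direct edge.
Euclidean (axiom 5): no — a S b and a S c, but not b S c.
So F validates K, T, S4; S5 would additionally require S to be Euclidean. The strongest is S4.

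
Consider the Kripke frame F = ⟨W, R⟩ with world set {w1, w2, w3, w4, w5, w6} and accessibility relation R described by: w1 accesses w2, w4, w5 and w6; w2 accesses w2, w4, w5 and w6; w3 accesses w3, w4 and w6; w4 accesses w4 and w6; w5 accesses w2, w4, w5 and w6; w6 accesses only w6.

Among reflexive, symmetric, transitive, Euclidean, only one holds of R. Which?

transitive

Reflexive: no — w1 is not related to itself.
Symmetric: no — w1 R w2 but not w2 R w1.
Transitive: yes — every two-step R-path is closed by a direct edge.
Euclidean: no — w1 R w4 and w1 R w2, but not w4 R w2.
Only transitive holds.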